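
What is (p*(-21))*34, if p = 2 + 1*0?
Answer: -1428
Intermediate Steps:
p = 2 (p = 2 + 0 = 2)
(p*(-21))*34 = (2*(-21))*34 = -42*34 = -1428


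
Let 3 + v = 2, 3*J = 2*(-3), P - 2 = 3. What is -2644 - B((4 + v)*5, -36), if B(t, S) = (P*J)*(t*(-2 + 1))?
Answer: -2794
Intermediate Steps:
P = 5 (P = 2 + 3 = 5)
J = -2 (J = (2*(-3))/3 = (⅓)*(-6) = -2)
v = -1 (v = -3 + 2 = -1)
B(t, S) = 10*t (B(t, S) = (5*(-2))*(t*(-2 + 1)) = -10*t*(-1) = -(-10)*t = 10*t)
-2644 - B((4 + v)*5, -36) = -2644 - 10*(4 - 1)*5 = -2644 - 10*3*5 = -2644 - 10*15 = -2644 - 1*150 = -2644 - 150 = -2794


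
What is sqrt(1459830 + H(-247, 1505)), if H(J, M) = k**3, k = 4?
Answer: sqrt(1459894) ≈ 1208.3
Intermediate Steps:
H(J, M) = 64 (H(J, M) = 4**3 = 64)
sqrt(1459830 + H(-247, 1505)) = sqrt(1459830 + 64) = sqrt(1459894)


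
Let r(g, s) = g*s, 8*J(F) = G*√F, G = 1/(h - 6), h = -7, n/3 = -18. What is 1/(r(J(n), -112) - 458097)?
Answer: -25806131/11821711196235 - 182*I*√6/11821711196235 ≈ -2.1829e-6 - 3.7711e-11*I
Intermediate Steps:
n = -54 (n = 3*(-18) = -54)
G = -1/13 (G = 1/(-7 - 6) = 1/(-13) = -1/13 ≈ -0.076923)
J(F) = -√F/104 (J(F) = (-√F/13)/8 = -√F/104)
1/(r(J(n), -112) - 458097) = 1/(-3*I*√6/104*(-112) - 458097) = 1/(42*I*√6/13 - 458097) = 1/(-458097 + 42*I*√6/13)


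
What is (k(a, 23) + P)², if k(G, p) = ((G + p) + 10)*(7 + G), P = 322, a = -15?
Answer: 31684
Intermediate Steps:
k(G, p) = (7 + G)*(10 + G + p) (k(G, p) = (10 + G + p)*(7 + G) = (7 + G)*(10 + G + p))
(k(a, 23) + P)² = ((70 + (-15)² + 7*23 + 17*(-15) - 15*23) + 322)² = ((70 + 225 + 161 - 255 - 345) + 322)² = (-144 + 322)² = 178² = 31684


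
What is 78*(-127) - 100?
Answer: -10006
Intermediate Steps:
78*(-127) - 100 = -9906 - 100 = -10006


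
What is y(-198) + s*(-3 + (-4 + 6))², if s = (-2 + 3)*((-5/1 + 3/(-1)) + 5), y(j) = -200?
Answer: -203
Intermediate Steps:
s = -3 (s = 1*((-5*1 + 3*(-1)) + 5) = 1*((-5 - 3) + 5) = 1*(-8 + 5) = 1*(-3) = -3)
y(-198) + s*(-3 + (-4 + 6))² = -200 - 3*(-3 + (-4 + 6))² = -200 - 3*(-3 + 2)² = -200 - 3*(-1)² = -200 - 3*1 = -200 - 3 = -203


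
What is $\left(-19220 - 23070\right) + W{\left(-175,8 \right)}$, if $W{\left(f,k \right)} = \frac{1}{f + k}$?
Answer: $- \frac{7062431}{167} \approx -42290.0$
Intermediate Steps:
$\left(-19220 - 23070\right) + W{\left(-175,8 \right)} = \left(-19220 - 23070\right) + \frac{1}{-175 + 8} = -42290 + \frac{1}{-167} = -42290 - \frac{1}{167} = - \frac{7062431}{167}$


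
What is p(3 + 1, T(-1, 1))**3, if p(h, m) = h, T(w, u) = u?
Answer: 64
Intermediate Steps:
p(3 + 1, T(-1, 1))**3 = (3 + 1)**3 = 4**3 = 64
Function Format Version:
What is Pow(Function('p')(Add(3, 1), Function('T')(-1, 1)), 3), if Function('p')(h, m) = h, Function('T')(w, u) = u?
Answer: 64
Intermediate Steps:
Pow(Function('p')(Add(3, 1), Function('T')(-1, 1)), 3) = Pow(Add(3, 1), 3) = Pow(4, 3) = 64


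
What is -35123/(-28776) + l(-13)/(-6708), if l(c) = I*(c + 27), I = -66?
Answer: 1986319/1462344 ≈ 1.3583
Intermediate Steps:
l(c) = -1782 - 66*c (l(c) = -66*(c + 27) = -66*(27 + c) = -1782 - 66*c)
-35123/(-28776) + l(-13)/(-6708) = -35123/(-28776) + (-1782 - 66*(-13))/(-6708) = -35123*(-1/28776) + (-1782 + 858)*(-1/6708) = 3193/2616 - 924*(-1/6708) = 3193/2616 + 77/559 = 1986319/1462344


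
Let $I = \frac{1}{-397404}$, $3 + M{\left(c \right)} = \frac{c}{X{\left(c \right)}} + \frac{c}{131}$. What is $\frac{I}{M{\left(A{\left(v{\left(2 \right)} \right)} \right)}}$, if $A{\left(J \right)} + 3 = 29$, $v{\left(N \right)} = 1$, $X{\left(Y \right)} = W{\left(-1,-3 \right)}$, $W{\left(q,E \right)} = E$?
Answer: $\frac{131}{597033276} \approx 2.1942 \cdot 10^{-7}$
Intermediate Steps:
$X{\left(Y \right)} = -3$
$A{\left(J \right)} = 26$ ($A{\left(J \right)} = -3 + 29 = 26$)
$M{\left(c \right)} = -3 - \frac{128 c}{393}$ ($M{\left(c \right)} = -3 + \left(\frac{c}{-3} + \frac{c}{131}\right) = -3 + \left(c \left(- \frac{1}{3}\right) + c \frac{1}{131}\right) = -3 + \left(- \frac{c}{3} + \frac{c}{131}\right) = -3 - \frac{128 c}{393}$)
$I = - \frac{1}{397404} \approx -2.5163 \cdot 10^{-6}$
$\frac{I}{M{\left(A{\left(v{\left(2 \right)} \right)} \right)}} = - \frac{1}{397404 \left(-3 - \frac{3328}{393}\right)} = - \frac{1}{397404 \left(- \frac{4507}{393}\right)} = \left(- \frac{1}{397404}\right) \left(- \frac{393}{4507}\right) = \frac{131}{597033276}$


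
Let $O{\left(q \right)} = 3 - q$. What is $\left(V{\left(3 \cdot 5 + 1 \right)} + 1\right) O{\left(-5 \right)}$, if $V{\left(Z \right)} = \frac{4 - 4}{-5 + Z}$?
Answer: $8$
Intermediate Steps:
$V{\left(Z \right)} = 0$ ($V{\left(Z \right)} = \frac{0}{-5 + Z} = 0$)
$\left(V{\left(3 \cdot 5 + 1 \right)} + 1\right) O{\left(-5 \right)} = \left(0 + 1\right) \left(3 - -5\right) = 1 \left(3 + 5\right) = 1 \cdot 8 = 8$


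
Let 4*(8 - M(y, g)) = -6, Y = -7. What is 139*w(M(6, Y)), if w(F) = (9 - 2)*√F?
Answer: 973*√38/2 ≈ 2999.0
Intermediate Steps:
M(y, g) = 19/2 (M(y, g) = 8 - ¼*(-6) = 8 + 3/2 = 19/2)
w(F) = 7*√F
139*w(M(6, Y)) = 139*(7*√(19/2)) = 139*(7*(√38/2)) = 139*(7*√38/2) = 973*√38/2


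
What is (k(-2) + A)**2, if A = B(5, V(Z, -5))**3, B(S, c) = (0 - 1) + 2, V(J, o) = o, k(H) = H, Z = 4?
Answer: 1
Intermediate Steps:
B(S, c) = 1 (B(S, c) = -1 + 2 = 1)
A = 1 (A = 1**3 = 1)
(k(-2) + A)**2 = (-2 + 1)**2 = (-1)**2 = 1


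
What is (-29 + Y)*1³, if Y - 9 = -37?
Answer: -57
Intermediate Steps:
Y = -28 (Y = 9 - 37 = -28)
(-29 + Y)*1³ = (-29 - 28)*1³ = -57*1 = -57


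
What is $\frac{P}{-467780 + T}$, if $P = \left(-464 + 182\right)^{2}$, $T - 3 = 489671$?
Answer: $\frac{13254}{3649} \approx 3.6322$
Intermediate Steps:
$T = 489674$ ($T = 3 + 489671 = 489674$)
$P = 79524$ ($P = \left(-282\right)^{2} = 79524$)
$\frac{P}{-467780 + T} = \frac{79524}{-467780 + 489674} = \frac{79524}{21894} = 79524 \cdot \frac{1}{21894} = \frac{13254}{3649}$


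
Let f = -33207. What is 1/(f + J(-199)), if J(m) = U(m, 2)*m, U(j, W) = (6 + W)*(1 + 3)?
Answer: -1/39575 ≈ -2.5268e-5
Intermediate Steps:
U(j, W) = 24 + 4*W (U(j, W) = (6 + W)*4 = 24 + 4*W)
J(m) = 32*m (J(m) = (24 + 4*2)*m = (24 + 8)*m = 32*m)
1/(f + J(-199)) = 1/(-33207 + 32*(-199)) = 1/(-33207 - 6368) = 1/(-39575) = -1/39575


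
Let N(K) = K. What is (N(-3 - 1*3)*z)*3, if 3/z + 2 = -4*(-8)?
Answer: -9/5 ≈ -1.8000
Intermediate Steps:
z = ⅒ (z = 3/(-2 - 4*(-8)) = 3/(-2 + 32) = 3/30 = 3*(1/30) = ⅒ ≈ 0.10000)
(N(-3 - 1*3)*z)*3 = ((-3 - 1*3)*(⅒))*3 = ((-3 - 3)*(⅒))*3 = -6*⅒*3 = -⅗*3 = -9/5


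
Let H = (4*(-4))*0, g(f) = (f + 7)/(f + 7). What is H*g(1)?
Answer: 0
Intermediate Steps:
g(f) = 1 (g(f) = (7 + f)/(7 + f) = 1)
H = 0 (H = -16*0 = 0)
H*g(1) = 0*1 = 0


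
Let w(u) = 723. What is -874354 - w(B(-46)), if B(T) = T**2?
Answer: -875077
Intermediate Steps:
-874354 - w(B(-46)) = -874354 - 1*723 = -874354 - 723 = -875077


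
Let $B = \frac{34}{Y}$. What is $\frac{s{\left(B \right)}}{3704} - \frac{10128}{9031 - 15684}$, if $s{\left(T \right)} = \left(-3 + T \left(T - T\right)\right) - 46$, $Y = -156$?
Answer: $\frac{37188115}{24642712} \approx 1.5091$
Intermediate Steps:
$B = - \frac{17}{78}$ ($B = \frac{34}{-156} = 34 \left(- \frac{1}{156}\right) = - \frac{17}{78} \approx -0.21795$)
$s{\left(T \right)} = -49$ ($s{\left(T \right)} = \left(-3 + T 0\right) - 46 = \left(-3 + 0\right) - 46 = -3 - 46 = -49$)
$\frac{s{\left(B \right)}}{3704} - \frac{10128}{9031 - 15684} = - \frac{49}{3704} - \frac{10128}{9031 - 15684} = \left(-49\right) \frac{1}{3704} - \frac{10128}{9031 - 15684} = - \frac{49}{3704} - \frac{10128}{-6653} = - \frac{49}{3704} - - \frac{10128}{6653} = - \frac{49}{3704} + \frac{10128}{6653} = \frac{37188115}{24642712}$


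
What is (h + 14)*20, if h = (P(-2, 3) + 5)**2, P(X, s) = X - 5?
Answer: 360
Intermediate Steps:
P(X, s) = -5 + X
h = 4 (h = ((-5 - 2) + 5)**2 = (-7 + 5)**2 = (-2)**2 = 4)
(h + 14)*20 = (4 + 14)*20 = 18*20 = 360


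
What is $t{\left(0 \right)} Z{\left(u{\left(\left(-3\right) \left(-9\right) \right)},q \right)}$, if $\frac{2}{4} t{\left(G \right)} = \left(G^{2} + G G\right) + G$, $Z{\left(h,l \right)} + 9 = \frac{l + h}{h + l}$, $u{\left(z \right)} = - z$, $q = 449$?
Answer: $0$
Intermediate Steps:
$Z{\left(h,l \right)} = -8$ ($Z{\left(h,l \right)} = -9 + \frac{l + h}{h + l} = -9 + \frac{h + l}{h + l} = -9 + 1 = -8$)
$t{\left(G \right)} = 2 G + 4 G^{2}$ ($t{\left(G \right)} = 2 \left(\left(G^{2} + G G\right) + G\right) = 2 \left(\left(G^{2} + G^{2}\right) + G\right) = 2 \left(2 G^{2} + G\right) = 2 \left(G + 2 G^{2}\right) = 2 G + 4 G^{2}$)
$t{\left(0 \right)} Z{\left(u{\left(\left(-3\right) \left(-9\right) \right)},q \right)} = 2 \cdot 0 \left(1 + 2 \cdot 0\right) \left(-8\right) = 2 \cdot 0 \left(1 + 0\right) \left(-8\right) = 2 \cdot 0 \cdot 1 \left(-8\right) = 0 \left(-8\right) = 0$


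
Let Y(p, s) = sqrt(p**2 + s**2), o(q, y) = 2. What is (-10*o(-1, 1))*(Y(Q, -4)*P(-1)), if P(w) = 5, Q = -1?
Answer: -100*sqrt(17) ≈ -412.31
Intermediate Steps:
(-10*o(-1, 1))*(Y(Q, -4)*P(-1)) = (-10*2)*(sqrt((-1)**2 + (-4)**2)*5) = -20*sqrt(1 + 16)*5 = -20*sqrt(17)*5 = -100*sqrt(17)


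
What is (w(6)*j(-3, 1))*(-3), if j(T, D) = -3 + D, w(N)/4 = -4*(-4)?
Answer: 384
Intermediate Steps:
w(N) = 64 (w(N) = 4*(-4*(-4)) = 4*16 = 64)
(w(6)*j(-3, 1))*(-3) = (64*(-3 + 1))*(-3) = (64*(-2))*(-3) = -128*(-3) = 384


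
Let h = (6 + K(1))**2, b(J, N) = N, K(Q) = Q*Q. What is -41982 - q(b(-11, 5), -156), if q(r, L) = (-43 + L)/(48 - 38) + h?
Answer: -420111/10 ≈ -42011.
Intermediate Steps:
K(Q) = Q**2
h = 49 (h = (6 + 1**2)**2 = (6 + 1)**2 = 7**2 = 49)
q(r, L) = 447/10 + L/10 (q(r, L) = (-43 + L)/(48 - 38) + 49 = (-43 + L)/10 + 49 = (-43 + L)*(1/10) + 49 = (-43/10 + L/10) + 49 = 447/10 + L/10)
-41982 - q(b(-11, 5), -156) = -41982 - (447/10 + (1/10)*(-156)) = -41982 - (447/10 - 78/5) = -41982 - 1*291/10 = -41982 - 291/10 = -420111/10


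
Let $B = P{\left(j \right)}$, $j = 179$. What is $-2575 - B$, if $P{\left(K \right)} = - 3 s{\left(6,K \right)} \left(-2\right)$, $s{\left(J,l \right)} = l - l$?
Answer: $-2575$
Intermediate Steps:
$s{\left(J,l \right)} = 0$
$P{\left(K \right)} = 0$ ($P{\left(K \right)} = \left(-3\right) 0 \left(-2\right) = 0 \left(-2\right) = 0$)
$B = 0$
$-2575 - B = -2575 - 0 = -2575 + 0 = -2575$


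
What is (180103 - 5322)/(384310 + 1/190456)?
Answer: 33288090136/73194145361 ≈ 0.45479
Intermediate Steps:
(180103 - 5322)/(384310 + 1/190456) = 174781/(384310 + 1/190456) = 174781/(73194145361/190456) = 174781*(190456/73194145361) = 33288090136/73194145361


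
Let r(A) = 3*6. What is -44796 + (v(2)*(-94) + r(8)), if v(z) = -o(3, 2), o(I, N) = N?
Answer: -44590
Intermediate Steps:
r(A) = 18
v(z) = -2 (v(z) = -1*2 = -2)
-44796 + (v(2)*(-94) + r(8)) = -44796 + (-2*(-94) + 18) = -44796 + (188 + 18) = -44796 + 206 = -44590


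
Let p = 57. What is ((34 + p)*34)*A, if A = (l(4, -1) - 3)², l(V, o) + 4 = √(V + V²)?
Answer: 213486 - 86632*√5 ≈ 19771.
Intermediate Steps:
l(V, o) = -4 + √(V + V²)
A = (-7 + 2*√5)² (A = ((-4 + √(4*(1 + 4))) - 3)² = ((-4 + √(4*5)) - 3)² = ((-4 + √20) - 3)² = ((-4 + 2*√5) - 3)² = (-7 + 2*√5)² ≈ 6.3901)
((34 + p)*34)*A = ((34 + 57)*34)*(69 - 28*√5) = (91*34)*(69 - 28*√5) = 3094*(69 - 28*√5) = 213486 - 86632*√5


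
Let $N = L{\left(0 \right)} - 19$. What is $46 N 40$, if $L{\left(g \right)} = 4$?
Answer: $-27600$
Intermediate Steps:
$N = -15$ ($N = 4 - 19 = -15$)
$46 N 40 = 46 \left(-15\right) 40 = \left(-690\right) 40 = -27600$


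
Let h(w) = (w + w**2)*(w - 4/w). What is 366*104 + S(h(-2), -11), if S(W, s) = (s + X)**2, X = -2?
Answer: 38233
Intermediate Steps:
S(W, s) = (-2 + s)**2 (S(W, s) = (s - 2)**2 = (-2 + s)**2)
366*104 + S(h(-2), -11) = 366*104 + (-2 - 11)**2 = 38064 + (-13)**2 = 38064 + 169 = 38233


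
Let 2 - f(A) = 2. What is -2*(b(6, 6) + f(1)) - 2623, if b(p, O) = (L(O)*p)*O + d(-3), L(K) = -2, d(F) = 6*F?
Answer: -2443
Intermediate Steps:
b(p, O) = -18 - 2*O*p (b(p, O) = (-2*p)*O + 6*(-3) = -2*O*p - 18 = -18 - 2*O*p)
f(A) = 0 (f(A) = 2 - 1*2 = 2 - 2 = 0)
-2*(b(6, 6) + f(1)) - 2623 = -2*((-18 - 2*6*6) + 0) - 2623 = -2*((-18 - 72) + 0) - 2623 = -2*(-90 + 0) - 2623 = -2*(-90) - 2623 = 180 - 2623 = -2443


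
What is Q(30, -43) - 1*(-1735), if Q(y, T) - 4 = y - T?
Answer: 1812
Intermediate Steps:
Q(y, T) = 4 + y - T (Q(y, T) = 4 + (y - T) = 4 + y - T)
Q(30, -43) - 1*(-1735) = (4 + 30 - 1*(-43)) - 1*(-1735) = (4 + 30 + 43) + 1735 = 77 + 1735 = 1812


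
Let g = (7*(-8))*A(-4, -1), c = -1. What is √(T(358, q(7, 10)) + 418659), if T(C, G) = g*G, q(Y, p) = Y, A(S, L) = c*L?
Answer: √418267 ≈ 646.74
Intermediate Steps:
A(S, L) = -L
g = -56 (g = (7*(-8))*(-1*(-1)) = -56*1 = -56)
T(C, G) = -56*G
√(T(358, q(7, 10)) + 418659) = √(-56*7 + 418659) = √(-392 + 418659) = √418267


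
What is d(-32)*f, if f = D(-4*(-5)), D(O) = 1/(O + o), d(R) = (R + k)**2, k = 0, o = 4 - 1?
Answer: 1024/23 ≈ 44.522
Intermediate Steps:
o = 3
d(R) = R**2 (d(R) = (R + 0)**2 = R**2)
D(O) = 1/(3 + O) (D(O) = 1/(O + 3) = 1/(3 + O))
f = 1/23 (f = 1/(3 - 4*(-5)) = 1/(3 + 20) = 1/23 ≈ 0.043478)
d(-32)*f = (-32)**2*(1/23) = 1024*(1/23) = 1024/23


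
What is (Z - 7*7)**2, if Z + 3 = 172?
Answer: 14400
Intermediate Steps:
Z = 169 (Z = -3 + 172 = 169)
(Z - 7*7)**2 = (169 - 7*7)**2 = (169 - 49)**2 = 120**2 = 14400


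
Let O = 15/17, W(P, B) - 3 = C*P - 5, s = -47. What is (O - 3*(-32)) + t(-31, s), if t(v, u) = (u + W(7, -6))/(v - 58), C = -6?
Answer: 148130/1513 ≈ 97.905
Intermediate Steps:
W(P, B) = -2 - 6*P (W(P, B) = 3 + (-6*P - 5) = 3 + (-5 - 6*P) = -2 - 6*P)
t(v, u) = (-44 + u)/(-58 + v) (t(v, u) = (u + (-2 - 6*7))/(v - 58) = (u + (-2 - 42))/(-58 + v) = (u - 44)/(-58 + v) = (-44 + u)/(-58 + v))
O = 15/17 (O = 15*(1/17) = 15/17 ≈ 0.88235)
(O - 3*(-32)) + t(-31, s) = (15/17 - 3*(-32)) + (-44 - 47)/(-58 - 31) = (15/17 + 96) - 91/(-89) = 1647/17 - 1/89*(-91) = 1647/17 + 91/89 = 148130/1513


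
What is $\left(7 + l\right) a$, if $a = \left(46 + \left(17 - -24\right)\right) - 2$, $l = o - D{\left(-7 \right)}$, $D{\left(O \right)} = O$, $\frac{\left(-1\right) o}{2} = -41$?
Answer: $8160$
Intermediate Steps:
$o = 82$ ($o = \left(-2\right) \left(-41\right) = 82$)
$l = 89$ ($l = 82 - -7 = 82 + 7 = 89$)
$a = 85$ ($a = \left(46 + \left(17 + 24\right)\right) - 2 = \left(46 + 41\right) - 2 = 87 - 2 = 85$)
$\left(7 + l\right) a = \left(7 + 89\right) 85 = 96 \cdot 85 = 8160$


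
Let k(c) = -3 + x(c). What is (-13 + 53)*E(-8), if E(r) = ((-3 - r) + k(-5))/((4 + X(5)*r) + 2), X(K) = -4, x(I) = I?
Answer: -60/19 ≈ -3.1579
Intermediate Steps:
k(c) = -3 + c
E(r) = (-11 - r)/(6 - 4*r) (E(r) = ((-3 - r) + (-3 - 5))/((4 - 4*r) + 2) = ((-3 - r) - 8)/(6 - 4*r) = (-11 - r)/(6 - 4*r))
(-13 + 53)*E(-8) = (-13 + 53)*((11 - 8)/(2*(-3 + 2*(-8)))) = 40*((½)*3/(-3 - 16)) = 40*((½)*3/(-19)) = 40*((½)*(-1/19)*3) = 40*(-3/38) = -60/19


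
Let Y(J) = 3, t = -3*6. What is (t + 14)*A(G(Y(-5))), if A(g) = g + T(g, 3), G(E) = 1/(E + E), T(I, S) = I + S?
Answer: -40/3 ≈ -13.333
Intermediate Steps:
t = -18
G(E) = 1/(2*E)
A(g) = 3 + 2*g (A(g) = g + (g + 3) = g + (3 + g) = 3 + 2*g)
(t + 14)*A(G(Y(-5))) = (-18 + 14)*(3 + 2*((½)/3)) = -4*(3 + 2*((½)*(⅓))) = -4*(3 + 2*(⅙)) = -4*(3 + ⅓) = -4*10/3 = -40/3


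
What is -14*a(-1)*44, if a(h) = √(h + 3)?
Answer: -616*√2 ≈ -871.16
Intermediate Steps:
a(h) = √(3 + h)
-14*a(-1)*44 = -14*√(3 - 1)*44 = -14*√2*44 = -616*√2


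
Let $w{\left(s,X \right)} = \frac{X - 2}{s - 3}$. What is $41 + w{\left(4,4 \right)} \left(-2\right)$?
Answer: $37$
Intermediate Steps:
$w{\left(s,X \right)} = \frac{-2 + X}{-3 + s}$
$41 + w{\left(4,4 \right)} \left(-2\right) = 41 + \frac{-2 + 4}{-3 + 4} \left(-2\right) = 41 + 1^{-1} \cdot 2 \left(-2\right) = 41 + 1 \cdot 2 \left(-2\right) = 41 + 2 \left(-2\right) = 41 - 4 = 37$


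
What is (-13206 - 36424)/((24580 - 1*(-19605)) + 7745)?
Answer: -4963/5193 ≈ -0.95571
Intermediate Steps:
(-13206 - 36424)/((24580 - 1*(-19605)) + 7745) = -49630/((24580 + 19605) + 7745) = -49630/(44185 + 7745) = -49630/51930 = -49630*1/51930 = -4963/5193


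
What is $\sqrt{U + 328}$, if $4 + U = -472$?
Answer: $2 i \sqrt{37} \approx 12.166 i$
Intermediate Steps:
$U = -476$ ($U = -4 - 472 = -476$)
$\sqrt{U + 328} = \sqrt{-476 + 328} = \sqrt{-148} = 2 i \sqrt{37}$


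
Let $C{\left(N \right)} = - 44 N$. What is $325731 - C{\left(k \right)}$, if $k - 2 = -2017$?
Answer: $237071$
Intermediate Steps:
$k = -2015$ ($k = 2 - 2017 = -2015$)
$325731 - C{\left(k \right)} = 325731 - \left(-44\right) \left(-2015\right) = 325731 - 88660 = 237071$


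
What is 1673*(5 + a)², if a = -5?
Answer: 0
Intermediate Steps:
1673*(5 + a)² = 1673*(5 - 5)² = 1673*0² = 1673*0 = 0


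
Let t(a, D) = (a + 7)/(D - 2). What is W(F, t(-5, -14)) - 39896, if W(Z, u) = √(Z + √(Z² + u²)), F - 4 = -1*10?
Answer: -39896 + √(-96 + 2*√2305)/4 ≈ -39896.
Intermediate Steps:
t(a, D) = (7 + a)/(-2 + D)
F = -6 (F = 4 - 1*10 = 4 - 10 = -6)
W(F, t(-5, -14)) - 39896 = √(-6 + √((-6)² + ((7 - 5)/(-2 - 14))²)) - 39896 = √(-6 + √(36 + (2/(-16))²)) - 39896 = √(-6 + √(36 + (-1/16*2)²)) - 39896 = √(-6 + √(36 + (-⅛)²)) - 39896 = √(-6 + √(36 + 1/64)) - 39896 = √(-6 + √(2305/64)) - 39896 = √(-6 + √2305/8) - 39896 = -39896 + √(-6 + √2305/8)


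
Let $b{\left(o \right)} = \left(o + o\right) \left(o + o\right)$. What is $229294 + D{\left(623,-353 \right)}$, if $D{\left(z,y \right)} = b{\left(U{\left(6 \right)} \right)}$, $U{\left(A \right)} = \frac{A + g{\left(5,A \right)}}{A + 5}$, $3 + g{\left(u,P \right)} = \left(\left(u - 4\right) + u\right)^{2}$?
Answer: $\frac{27750658}{121} \approx 2.2934 \cdot 10^{5}$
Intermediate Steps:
$g{\left(u,P \right)} = -3 + \left(-4 + 2 u\right)^{2}$ ($g{\left(u,P \right)} = -3 + \left(\left(u - 4\right) + u\right)^{2} = -3 + \left(\left(-4 + u\right) + u\right)^{2} = -3 + \left(-4 + 2 u\right)^{2}$)
$U{\left(A \right)} = \frac{33 + A}{5 + A}$ ($U{\left(A \right)} = \frac{A - \left(3 - 4 \left(-2 + 5\right)^{2}\right)}{A + 5} = \frac{A - \left(3 - 4 \cdot 3^{2}\right)}{5 + A} = \frac{A + \left(-3 + 4 \cdot 9\right)}{5 + A} = \frac{A + \left(-3 + 36\right)}{5 + A} = \frac{A + 33}{5 + A} = \frac{33 + A}{5 + A}$)
$b{\left(o \right)} = 4 o^{2}$ ($b{\left(o \right)} = 2 o 2 o = 4 o^{2}$)
$D{\left(z,y \right)} = \frac{6084}{121}$ ($D{\left(z,y \right)} = 4 \left(\frac{33 + 6}{5 + 6}\right)^{2} = 4 \left(\frac{1}{11} \cdot 39\right)^{2} = 4 \left(\frac{39}{11}\right)^{2} = 4 \cdot \frac{1521}{121} = \frac{6084}{121}$)
$229294 + D{\left(623,-353 \right)} = 229294 + \frac{6084}{121} = \frac{27750658}{121}$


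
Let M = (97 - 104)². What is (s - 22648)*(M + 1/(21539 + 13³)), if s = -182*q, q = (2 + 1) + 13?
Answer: -1238664225/989 ≈ -1.2524e+6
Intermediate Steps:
q = 16 (q = 3 + 13 = 16)
M = 49 (M = (-7)² = 49)
s = -2912 (s = -182*16 = -2912)
(s - 22648)*(M + 1/(21539 + 13³)) = (-2912 - 22648)*(49 + 1/(21539 + 13³)) = -25560*(49 + 1/(21539 + 2197)) = -25560*(49 + 1/23736) = -25560*1163065/23736 = -1238664225/989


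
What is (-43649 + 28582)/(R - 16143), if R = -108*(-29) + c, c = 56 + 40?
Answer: 15067/12915 ≈ 1.1666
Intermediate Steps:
c = 96
R = 3228 (R = -108*(-29) + 96 = 3132 + 96 = 3228)
(-43649 + 28582)/(R - 16143) = (-43649 + 28582)/(3228 - 16143) = -15067/(-12915) = -15067*(-1/12915) = 15067/12915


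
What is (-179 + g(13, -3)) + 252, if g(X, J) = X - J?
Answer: 89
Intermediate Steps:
(-179 + g(13, -3)) + 252 = (-179 + (13 - 1*(-3))) + 252 = (-179 + (13 + 3)) + 252 = (-179 + 16) + 252 = -163 + 252 = 89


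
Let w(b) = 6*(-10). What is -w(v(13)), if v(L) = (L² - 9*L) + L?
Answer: 60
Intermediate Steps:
v(L) = L² - 8*L
w(b) = -60
-w(v(13)) = -1*(-60) = 60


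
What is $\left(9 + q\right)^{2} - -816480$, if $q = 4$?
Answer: $816649$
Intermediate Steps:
$\left(9 + q\right)^{2} - -816480 = \left(9 + 4\right)^{2} - -816480 = 13^{2} + 816480 = 169 + 816480 = 816649$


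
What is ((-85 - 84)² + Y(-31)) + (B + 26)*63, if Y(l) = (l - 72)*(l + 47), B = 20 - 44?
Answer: 27039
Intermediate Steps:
B = -24
Y(l) = (-72 + l)*(47 + l)
((-85 - 84)² + Y(-31)) + (B + 26)*63 = ((-85 - 84)² + (-3384 + (-31)² - 25*(-31))) + (-24 + 26)*63 = ((-169)² + (-3384 + 961 + 775)) + 2*63 = (28561 - 1648) + 126 = 26913 + 126 = 27039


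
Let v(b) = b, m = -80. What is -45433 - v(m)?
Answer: -45353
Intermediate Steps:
-45433 - v(m) = -45433 - 1*(-80) = -45433 + 80 = -45353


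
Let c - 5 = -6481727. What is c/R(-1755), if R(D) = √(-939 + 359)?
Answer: 3240861*I*√145/145 ≈ 2.6914e+5*I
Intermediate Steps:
c = -6481722 (c = 5 - 6481727 = -6481722)
R(D) = 2*I*√145 (R(D) = √(-580) = 2*I*√145)
c/R(-1755) = -6481722*(-I*√145/290) = -(-3240861)*I*√145/145 = 3240861*I*√145/145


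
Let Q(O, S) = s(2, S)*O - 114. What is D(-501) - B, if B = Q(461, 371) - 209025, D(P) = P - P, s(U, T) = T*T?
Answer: -63243362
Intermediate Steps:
s(U, T) = T²
D(P) = 0
Q(O, S) = -114 + O*S² (Q(O, S) = S²*O - 114 = O*S² - 114 = -114 + O*S²)
B = 63243362 (B = (-114 + 461*371²) - 209025 = (-114 + 461*137641) - 209025 = (-114 + 63452501) - 209025 = 63452387 - 209025 = 63243362)
D(-501) - B = 0 - 1*63243362 = 0 - 63243362 = -63243362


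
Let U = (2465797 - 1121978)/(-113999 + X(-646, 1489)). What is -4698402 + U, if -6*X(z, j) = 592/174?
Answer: -139796072925333/29753887 ≈ -4.6984e+6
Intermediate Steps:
X(z, j) = -148/261 (X(z, j) = -296/(3*174) = -⅙*296/87 = -148/261)
U = -350736759/29753887 (U = (2465797 - 1121978)/(-113999 - 148/261) = 1343819/(-29753887/261) = 1343819*(-261/29753887) = -350736759/29753887 ≈ -11.788)
-4698402 + U = -4698402 - 350736759/29753887 = -139796072925333/29753887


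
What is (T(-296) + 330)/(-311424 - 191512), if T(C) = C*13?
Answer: 1759/251468 ≈ 0.0069949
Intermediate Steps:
T(C) = 13*C
(T(-296) + 330)/(-311424 - 191512) = (13*(-296) + 330)/(-311424 - 191512) = (-3848 + 330)/(-502936) = -3518*(-1/502936) = 1759/251468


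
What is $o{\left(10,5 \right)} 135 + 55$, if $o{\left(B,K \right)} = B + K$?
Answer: $2080$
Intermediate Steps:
$o{\left(10,5 \right)} 135 + 55 = \left(10 + 5\right) 135 + 55 = 15 \cdot 135 + 55 = 2025 + 55 = 2080$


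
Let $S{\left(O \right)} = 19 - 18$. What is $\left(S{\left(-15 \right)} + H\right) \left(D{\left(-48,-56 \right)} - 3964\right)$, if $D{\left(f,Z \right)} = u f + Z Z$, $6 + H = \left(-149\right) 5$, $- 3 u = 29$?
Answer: $273000$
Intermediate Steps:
$u = - \frac{29}{3}$ ($u = \left(- \frac{1}{3}\right) 29 = - \frac{29}{3} \approx -9.6667$)
$S{\left(O \right)} = 1$ ($S{\left(O \right)} = 19 - 18 = 1$)
$H = -751$ ($H = -6 - 745 = -751$)
$D{\left(f,Z \right)} = Z^{2} - \frac{29 f}{3}$ ($D{\left(f,Z \right)} = - \frac{29 f}{3} + Z Z = - \frac{29 f}{3} + Z^{2} = Z^{2} - \frac{29 f}{3}$)
$\left(S{\left(-15 \right)} + H\right) \left(D{\left(-48,-56 \right)} - 3964\right) = \left(1 - 751\right) \left(\left(\left(-56\right)^{2} - -464\right) - 3964\right) = - 750 \left(\left(3136 + 464\right) - 3964\right) = - 750 \left(3600 - 3964\right) = \left(-750\right) \left(-364\right) = 273000$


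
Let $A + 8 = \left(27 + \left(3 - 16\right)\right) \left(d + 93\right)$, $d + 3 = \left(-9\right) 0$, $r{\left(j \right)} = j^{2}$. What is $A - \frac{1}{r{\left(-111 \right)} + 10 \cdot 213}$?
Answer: $\frac{18092651}{14451} \approx 1252.0$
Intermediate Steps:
$d = -3$ ($d = -3 - 0 = -3 + 0 = -3$)
$A = 1252$ ($A = -8 + \left(27 + \left(3 - 16\right)\right) \left(-3 + 93\right) = -8 + \left(27 + \left(3 - 16\right)\right) 90 = -8 + \left(27 - 13\right) 90 = -8 + 14 \cdot 90 = -8 + 1260 = 1252$)
$A - \frac{1}{r{\left(-111 \right)} + 10 \cdot 213} = 1252 - \frac{1}{\left(-111\right)^{2} + 10 \cdot 213} = 1252 - \frac{1}{12321 + 2130} = 1252 - \frac{1}{14451} = \frac{18092651}{14451}$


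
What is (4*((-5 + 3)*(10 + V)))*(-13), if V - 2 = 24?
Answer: 3744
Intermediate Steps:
V = 26 (V = 2 + 24 = 26)
(4*((-5 + 3)*(10 + V)))*(-13) = (4*((-5 + 3)*(10 + 26)))*(-13) = (4*(-2*36))*(-13) = (4*(-72))*(-13) = -288*(-13) = 3744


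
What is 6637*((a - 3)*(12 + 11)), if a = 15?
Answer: 1831812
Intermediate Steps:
6637*((a - 3)*(12 + 11)) = 6637*((15 - 3)*(12 + 11)) = 6637*(12*23) = 6637*276 = 1831812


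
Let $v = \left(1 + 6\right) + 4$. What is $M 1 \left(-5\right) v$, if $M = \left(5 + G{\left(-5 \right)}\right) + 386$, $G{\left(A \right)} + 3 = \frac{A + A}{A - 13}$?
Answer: $- \frac{192335}{9} \approx -21371.0$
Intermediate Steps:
$G{\left(A \right)} = -3 + \frac{2 A}{-13 + A}$ ($G{\left(A \right)} = -3 + \frac{A + A}{A - 13} = -3 + \frac{2 A}{-13 + A}$)
$v = 11$ ($v = 7 + 4 = 11$)
$M = \frac{3497}{9}$ ($M = \left(5 + \frac{39 - -5}{-13 - 5}\right) + 386 = \left(5 + \frac{39 + 5}{-18}\right) + 386 = \left(5 - \frac{22}{9}\right) + 386 = \frac{23}{9} + 386 = \frac{3497}{9} \approx 388.56$)
$M 1 \left(-5\right) v = \frac{3497 \cdot 1 \left(-5\right) 11}{9} = \frac{3497 \left(\left(-5\right) 11\right)}{9} = \frac{3497}{9} \left(-55\right) = - \frac{192335}{9}$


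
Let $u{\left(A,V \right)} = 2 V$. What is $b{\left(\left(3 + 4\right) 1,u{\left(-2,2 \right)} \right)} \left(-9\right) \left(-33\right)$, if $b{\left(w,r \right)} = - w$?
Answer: $-2079$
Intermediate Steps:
$b{\left(\left(3 + 4\right) 1,u{\left(-2,2 \right)} \right)} \left(-9\right) \left(-33\right) = - \left(3 + 4\right) 1 \left(-9\right) \left(-33\right) = - 7 \cdot 1 \left(-9\right) \left(-33\right) = \left(-1\right) 7 \left(-9\right) \left(-33\right) = \left(-7\right) \left(-9\right) \left(-33\right) = 63 \left(-33\right) = -2079$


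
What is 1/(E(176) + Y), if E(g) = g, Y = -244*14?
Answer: -1/3240 ≈ -0.00030864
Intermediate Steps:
Y = -3416
1/(E(176) + Y) = 1/(176 - 3416) = 1/(-3240) = -1/3240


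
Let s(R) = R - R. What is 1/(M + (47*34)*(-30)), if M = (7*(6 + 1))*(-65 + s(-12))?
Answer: -1/51125 ≈ -1.9560e-5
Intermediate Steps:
s(R) = 0
M = -3185 (M = (7*(6 + 1))*(-65 + 0) = (7*7)*(-65) = 49*(-65) = -3185)
1/(M + (47*34)*(-30)) = 1/(-3185 + (47*34)*(-30)) = 1/(-3185 + 1598*(-30)) = 1/(-3185 - 47940) = 1/(-51125) = -1/51125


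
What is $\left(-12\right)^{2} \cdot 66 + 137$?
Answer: $9641$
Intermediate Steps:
$\left(-12\right)^{2} \cdot 66 + 137 = 144 \cdot 66 + 137 = 9504 + 137 = 9641$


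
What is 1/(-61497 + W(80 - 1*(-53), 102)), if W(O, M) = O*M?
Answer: -1/47931 ≈ -2.0863e-5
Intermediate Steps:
W(O, M) = M*O
1/(-61497 + W(80 - 1*(-53), 102)) = 1/(-61497 + 102*(80 - 1*(-53))) = 1/(-61497 + 102*(80 + 53)) = 1/(-61497 + 102*133) = 1/(-61497 + 13566) = 1/(-47931) = -1/47931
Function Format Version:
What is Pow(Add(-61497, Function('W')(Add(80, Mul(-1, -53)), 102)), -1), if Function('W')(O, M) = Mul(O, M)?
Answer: Rational(-1, 47931) ≈ -2.0863e-5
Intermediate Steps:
Function('W')(O, M) = Mul(M, O)
Pow(Add(-61497, Function('W')(Add(80, Mul(-1, -53)), 102)), -1) = Pow(Add(-61497, Mul(102, Add(80, Mul(-1, -53)))), -1) = Pow(Add(-61497, Mul(102, Add(80, 53))), -1) = Pow(Add(-61497, Mul(102, 133)), -1) = Pow(Add(-61497, 13566), -1) = Pow(-47931, -1) = Rational(-1, 47931)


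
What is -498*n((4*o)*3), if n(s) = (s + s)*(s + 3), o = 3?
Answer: -1398384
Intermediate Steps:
n(s) = 2*s*(3 + s) (n(s) = (2*s)*(3 + s) = 2*s*(3 + s))
-498*n((4*o)*3) = -996*(4*3)*3*(3 + (4*3)*3) = -996*12*3*(3 + 12*3) = -996*36*(3 + 36) = -996*36*39 = -498*2808 = -1398384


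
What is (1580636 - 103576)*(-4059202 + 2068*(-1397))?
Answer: -10262905337880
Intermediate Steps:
(1580636 - 103576)*(-4059202 + 2068*(-1397)) = 1477060*(-4059202 - 2888996) = 1477060*(-6948198) = -10262905337880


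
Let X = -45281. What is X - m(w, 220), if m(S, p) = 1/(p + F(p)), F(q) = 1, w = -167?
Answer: -10007102/221 ≈ -45281.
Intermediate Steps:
m(S, p) = 1/(1 + p) (m(S, p) = 1/(p + 1) = 1/(1 + p))
X - m(w, 220) = -45281 - 1/(1 + 220) = -45281 - 1/221 = -10007102/221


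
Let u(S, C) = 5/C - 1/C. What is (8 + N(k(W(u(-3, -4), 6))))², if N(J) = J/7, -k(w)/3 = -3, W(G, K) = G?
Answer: 4225/49 ≈ 86.224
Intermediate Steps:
u(S, C) = 4/C
k(w) = 9 (k(w) = -3*(-3) = 9)
N(J) = J/7 (N(J) = J*(⅐) = J/7)
(8 + N(k(W(u(-3, -4), 6))))² = (8 + (⅐)*9)² = (8 + 9/7)² = (65/7)² = 4225/49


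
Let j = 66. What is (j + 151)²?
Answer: 47089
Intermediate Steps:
(j + 151)² = (66 + 151)² = 217² = 47089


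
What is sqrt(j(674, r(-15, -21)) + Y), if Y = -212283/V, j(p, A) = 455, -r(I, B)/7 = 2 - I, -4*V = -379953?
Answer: sqrt(806952075979)/42217 ≈ 21.278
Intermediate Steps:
V = 379953/4 (V = -1/4*(-379953) = 379953/4 ≈ 94988.)
r(I, B) = -14 + 7*I (r(I, B) = -7*(2 - I) = -14 + 7*I)
Y = -94348/42217 (Y = -212283/379953/4 = -212283*4/379953 = -94348/42217 ≈ -2.2348)
sqrt(j(674, r(-15, -21)) + Y) = sqrt(455 - 94348/42217) = sqrt(19114387/42217) = sqrt(806952075979)/42217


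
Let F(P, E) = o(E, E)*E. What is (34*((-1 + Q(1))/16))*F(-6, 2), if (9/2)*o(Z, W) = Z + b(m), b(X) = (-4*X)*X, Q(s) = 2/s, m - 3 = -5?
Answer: -119/9 ≈ -13.222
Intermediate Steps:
m = -2 (m = 3 - 5 = -2)
b(X) = -4*X²
o(Z, W) = -32/9 + 2*Z/9 (o(Z, W) = 2*(Z - 4*(-2)²)/9 = 2*(Z - 4*4)/9 = 2*(Z - 16)/9 = 2*(-16 + Z)/9 = -32/9 + 2*Z/9)
F(P, E) = E*(-32/9 + 2*E/9) (F(P, E) = (-32/9 + 2*E/9)*E = E*(-32/9 + 2*E/9))
(34*((-1 + Q(1))/16))*F(-6, 2) = (34*((-1 + 2/1)/16))*((2/9)*2*(-16 + 2)) = (34*((-1 + 2*1)*(1/16)))*((2/9)*2*(-14)) = (34*((-1 + 2)*(1/16)))*(-56/9) = (34*(1*(1/16)))*(-56/9) = (34*(1/16))*(-56/9) = (17/8)*(-56/9) = -119/9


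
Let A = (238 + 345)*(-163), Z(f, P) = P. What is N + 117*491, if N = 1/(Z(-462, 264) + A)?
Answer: 5443964954/94765 ≈ 57447.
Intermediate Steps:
A = -95029 (A = 583*(-163) = -95029)
N = -1/94765 (N = 1/(264 - 95029) = 1/(-94765) = -1/94765 ≈ -1.0552e-5)
N + 117*491 = -1/94765 + 117*491 = -1/94765 + 57447 = 5443964954/94765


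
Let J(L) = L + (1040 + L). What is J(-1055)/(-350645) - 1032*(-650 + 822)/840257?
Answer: -12268363018/58926383153 ≈ -0.20820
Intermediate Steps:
J(L) = 1040 + 2*L
J(-1055)/(-350645) - 1032*(-650 + 822)/840257 = (1040 + 2*(-1055))/(-350645) - 1032*(-650 + 822)/840257 = (1040 - 2110)*(-1/350645) - 1032*172*(1/840257) = -1070*(-1/350645) - 177504*1/840257 = 214/70129 - 177504/840257 = -12268363018/58926383153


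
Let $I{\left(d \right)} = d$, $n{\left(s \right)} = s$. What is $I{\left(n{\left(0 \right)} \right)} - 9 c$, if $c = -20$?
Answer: $180$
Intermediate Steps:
$I{\left(n{\left(0 \right)} \right)} - 9 c = 0 - -180 = 0 + 180 = 180$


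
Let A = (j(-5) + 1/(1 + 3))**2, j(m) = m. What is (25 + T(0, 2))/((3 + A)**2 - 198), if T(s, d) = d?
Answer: 6912/116593 ≈ 0.059283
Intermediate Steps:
A = 361/16 (A = (-5 + 1/(1 + 3))**2 = (-5 + 1/4)**2 = (-19/4)**2 = 361/16 ≈ 22.563)
(25 + T(0, 2))/((3 + A)**2 - 198) = (25 + 2)/((3 + 361/16)**2 - 198) = 27/((409/16)**2 - 198) = 27/(167281/256 - 198) = 27/(116593/256) = 27*(256/116593) = 6912/116593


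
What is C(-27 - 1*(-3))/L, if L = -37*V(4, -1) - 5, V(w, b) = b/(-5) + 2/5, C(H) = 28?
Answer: -35/34 ≈ -1.0294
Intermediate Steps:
V(w, b) = ⅖ - b/5 (V(w, b) = b*(-⅕) + 2*(⅕) = -b/5 + ⅖ = ⅖ - b/5)
L = -136/5 (L = -37*(⅖ - ⅕*(-1)) - 5 = -37*(⅖ + ⅕) - 5 = -37*⅗ - 5 = -111/5 - 5 = -136/5 ≈ -27.200)
C(-27 - 1*(-3))/L = 28/(-136/5) = 28*(-5/136) = -35/34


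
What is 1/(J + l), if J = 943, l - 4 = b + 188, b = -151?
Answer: 1/984 ≈ 0.0010163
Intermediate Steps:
l = 41 (l = 4 + (-151 + 188) = 4 + 37 = 41)
1/(J + l) = 1/(943 + 41) = 1/984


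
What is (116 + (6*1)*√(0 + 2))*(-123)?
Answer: -14268 - 738*√2 ≈ -15312.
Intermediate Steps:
(116 + (6*1)*√(0 + 2))*(-123) = (116 + 6*√2)*(-123) = -14268 - 738*√2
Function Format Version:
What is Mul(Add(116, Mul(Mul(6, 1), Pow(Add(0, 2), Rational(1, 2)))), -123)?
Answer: Add(-14268, Mul(-738, Pow(2, Rational(1, 2)))) ≈ -15312.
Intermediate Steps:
Mul(Add(116, Mul(Mul(6, 1), Pow(Add(0, 2), Rational(1, 2)))), -123) = Mul(Add(116, Mul(6, Pow(2, Rational(1, 2)))), -123) = Add(-14268, Mul(-738, Pow(2, Rational(1, 2))))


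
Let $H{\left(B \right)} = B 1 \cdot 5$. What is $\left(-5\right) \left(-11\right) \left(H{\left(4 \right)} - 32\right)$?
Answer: $-660$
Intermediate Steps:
$H{\left(B \right)} = 5 B$ ($H{\left(B \right)} = B 5 = 5 B$)
$\left(-5\right) \left(-11\right) \left(H{\left(4 \right)} - 32\right) = \left(-5\right) \left(-11\right) \left(5 \cdot 4 - 32\right) = 55 \left(20 - 32\right) = 55 \left(-12\right) = -660$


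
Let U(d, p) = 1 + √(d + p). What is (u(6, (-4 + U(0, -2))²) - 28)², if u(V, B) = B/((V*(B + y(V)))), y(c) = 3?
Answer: (790921*I + 3352692*√2)/(144*(7*I + 30*√2)) ≈ 776.31 + 1.3745*I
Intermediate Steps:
u(V, B) = B/(V*(3 + B)) (u(V, B) = B/((V*(B + 3))) = B/((V*(3 + B))) = B*(1/(V*(3 + B))) = B/(V*(3 + B)))
(u(6, (-4 + U(0, -2))²) - 28)² = ((-4 + (1 + √(0 - 2)))²/(6*(3 + (-4 + (1 + √(0 - 2)))²)) - 28)² = ((-4 + (1 + √(-2)))²*(⅙)/(3 + (-4 + (1 + √(-2)))²) - 28)² = ((-4 + (1 + I*√2))²*(⅙)/(3 + (-4 + (1 + I*√2))²) - 28)² = ((-3 + I*√2)²*(⅙)/(3 + (-3 + I*√2)²) - 28)² = ((-3 + I*√2)²/(6*(3 + (-3 + I*√2)²)) - 28)² = (-28 + (-3 + I*√2)²/(6*(3 + (-3 + I*√2)²)))²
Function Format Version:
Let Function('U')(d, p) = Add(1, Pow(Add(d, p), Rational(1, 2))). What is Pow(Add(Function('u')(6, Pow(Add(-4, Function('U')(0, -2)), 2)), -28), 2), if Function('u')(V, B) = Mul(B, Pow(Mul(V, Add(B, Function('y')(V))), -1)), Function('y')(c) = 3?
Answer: Mul(Rational(1, 144), Pow(Add(Mul(7, I), Mul(30, Pow(2, Rational(1, 2)))), -1), Add(Mul(790921, I), Mul(3352692, Pow(2, Rational(1, 2))))) ≈ Add(776.31, Mul(1.3745, I))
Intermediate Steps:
Function('u')(V, B) = Mul(B, Pow(V, -1), Pow(Add(3, B), -1)) (Function('u')(V, B) = Mul(B, Pow(Mul(V, Add(B, 3)), -1)) = Mul(B, Pow(Mul(V, Add(3, B)), -1)) = Mul(B, Mul(Pow(V, -1), Pow(Add(3, B), -1))) = Mul(B, Pow(V, -1), Pow(Add(3, B), -1)))
Pow(Add(Function('u')(6, Pow(Add(-4, Function('U')(0, -2)), 2)), -28), 2) = Pow(Add(Mul(Pow(Add(-4, Add(1, Pow(Add(0, -2), Rational(1, 2)))), 2), Pow(6, -1), Pow(Add(3, Pow(Add(-4, Add(1, Pow(Add(0, -2), Rational(1, 2)))), 2)), -1)), -28), 2) = Pow(Add(Mul(Pow(Add(-4, Add(1, Pow(-2, Rational(1, 2)))), 2), Rational(1, 6), Pow(Add(3, Pow(Add(-4, Add(1, Pow(-2, Rational(1, 2)))), 2)), -1)), -28), 2) = Pow(Add(Mul(Pow(Add(-4, Add(1, Mul(I, Pow(2, Rational(1, 2))))), 2), Rational(1, 6), Pow(Add(3, Pow(Add(-4, Add(1, Mul(I, Pow(2, Rational(1, 2))))), 2)), -1)), -28), 2) = Pow(Add(Mul(Pow(Add(-3, Mul(I, Pow(2, Rational(1, 2)))), 2), Rational(1, 6), Pow(Add(3, Pow(Add(-3, Mul(I, Pow(2, Rational(1, 2)))), 2)), -1)), -28), 2) = Pow(Add(Mul(Rational(1, 6), Pow(Add(-3, Mul(I, Pow(2, Rational(1, 2)))), 2), Pow(Add(3, Pow(Add(-3, Mul(I, Pow(2, Rational(1, 2)))), 2)), -1)), -28), 2) = Pow(Add(-28, Mul(Rational(1, 6), Pow(Add(-3, Mul(I, Pow(2, Rational(1, 2)))), 2), Pow(Add(3, Pow(Add(-3, Mul(I, Pow(2, Rational(1, 2)))), 2)), -1))), 2)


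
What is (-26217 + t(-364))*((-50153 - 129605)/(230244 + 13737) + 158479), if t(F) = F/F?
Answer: -1013659601656456/243981 ≈ -4.1547e+9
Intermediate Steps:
t(F) = 1
(-26217 + t(-364))*((-50153 - 129605)/(230244 + 13737) + 158479) = (-26217 + 1)*((-50153 - 129605)/(230244 + 13737) + 158479) = -26216*(-179758/243981 + 158479) = -26216*38665685141/243981 = -1013659601656456/243981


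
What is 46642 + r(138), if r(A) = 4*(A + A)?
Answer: 47746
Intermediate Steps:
r(A) = 8*A (r(A) = 4*(2*A) = 8*A)
46642 + r(138) = 46642 + 8*138 = 46642 + 1104 = 47746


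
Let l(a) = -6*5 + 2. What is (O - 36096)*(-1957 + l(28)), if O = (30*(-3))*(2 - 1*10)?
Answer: 70221360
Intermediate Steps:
O = 720 (O = -90*(2 - 10) = -90*(-8) = 720)
l(a) = -28 (l(a) = -30 + 2 = -28)
(O - 36096)*(-1957 + l(28)) = (720 - 36096)*(-1957 - 28) = -35376*(-1985) = 70221360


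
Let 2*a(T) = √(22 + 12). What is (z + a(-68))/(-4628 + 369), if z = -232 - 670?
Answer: 902/4259 - √34/8518 ≈ 0.21110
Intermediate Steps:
a(T) = √34/2 (a(T) = √(22 + 12)/2 = √34/2)
z = -902
(z + a(-68))/(-4628 + 369) = (-902 + √34/2)/(-4628 + 369) = (-902 + √34/2)/(-4259) = (-902 + √34/2)*(-1/4259) = 902/4259 - √34/8518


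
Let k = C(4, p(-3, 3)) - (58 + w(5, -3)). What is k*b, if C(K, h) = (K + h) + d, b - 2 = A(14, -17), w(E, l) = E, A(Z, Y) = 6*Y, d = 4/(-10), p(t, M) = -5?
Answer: 6440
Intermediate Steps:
d = -2/5 (d = 4*(-1/10) = -2/5 ≈ -0.40000)
b = -100 (b = 2 + 6*(-17) = 2 - 102 = -100)
C(K, h) = -2/5 + K + h (C(K, h) = (K + h) - 2/5 = -2/5 + K + h)
k = -322/5 (k = (-2/5 + 4 - 5) - (58 + 5) = -7/5 - 1*63 = -7/5 - 63 = -322/5 ≈ -64.400)
k*b = -322/5*(-100) = 6440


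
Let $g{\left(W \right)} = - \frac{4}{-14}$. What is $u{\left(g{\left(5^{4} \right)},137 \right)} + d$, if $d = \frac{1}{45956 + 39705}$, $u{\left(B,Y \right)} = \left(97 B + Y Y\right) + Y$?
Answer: $\frac{11353166303}{599627} \approx 18934.0$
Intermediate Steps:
$g{\left(W \right)} = \frac{2}{7}$ ($g{\left(W \right)} = \left(-4\right) \left(- \frac{1}{14}\right) = \frac{2}{7}$)
$u{\left(B,Y \right)} = Y + Y^{2} + 97 B$ ($u{\left(B,Y \right)} = \left(97 B + Y^{2}\right) + Y = \left(Y^{2} + 97 B\right) + Y = Y + Y^{2} + 97 B$)
$d = \frac{1}{85661} \approx 1.1674 \cdot 10^{-5}$
$u{\left(g{\left(5^{4} \right)},137 \right)} + d = \left(137 + 137^{2} + 97 \cdot \frac{2}{7}\right) + \frac{1}{85661} = \left(137 + 18769 + \frac{194}{7}\right) + \frac{1}{85661} = \frac{132536}{7} + \frac{1}{85661} = \frac{11353166303}{599627}$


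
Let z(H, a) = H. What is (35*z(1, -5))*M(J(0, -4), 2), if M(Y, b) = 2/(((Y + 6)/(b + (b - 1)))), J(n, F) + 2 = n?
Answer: 105/2 ≈ 52.500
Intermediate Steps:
J(n, F) = -2 + n
M(Y, b) = 2*(-1 + 2*b)/(6 + Y) (M(Y, b) = 2/(((6 + Y)/(b + (-1 + b)))) = 2/(((6 + Y)/(-1 + 2*b))) = 2*((-1 + 2*b)/(6 + Y)) = 2*(-1 + 2*b)/(6 + Y))
(35*z(1, -5))*M(J(0, -4), 2) = (35*1)*(2*(-1 + 2*2)/(6 + (-2 + 0))) = 35*(2*(-1 + 4)/(6 - 2)) = 35*(2*3/4) = 35*(2*(¼)*3) = 35*(3/2) = 105/2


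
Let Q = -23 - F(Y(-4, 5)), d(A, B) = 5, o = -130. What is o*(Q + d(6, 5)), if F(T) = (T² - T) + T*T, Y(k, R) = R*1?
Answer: 8190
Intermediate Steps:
Y(k, R) = R
F(T) = -T + 2*T² (F(T) = (T² - T) + T² = -T + 2*T²)
Q = -68 (Q = -23 - 5*(-1 + 2*5) = -23 - 5*(-1 + 10) = -23 - 5*9 = -23 - 1*45 = -23 - 45 = -68)
o*(Q + d(6, 5)) = -130*(-68 + 5) = -130*(-63) = 8190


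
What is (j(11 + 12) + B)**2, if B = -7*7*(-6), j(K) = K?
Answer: 100489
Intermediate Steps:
B = 294 (B = -49*(-6) = 294)
(j(11 + 12) + B)**2 = ((11 + 12) + 294)**2 = (23 + 294)**2 = 317**2 = 100489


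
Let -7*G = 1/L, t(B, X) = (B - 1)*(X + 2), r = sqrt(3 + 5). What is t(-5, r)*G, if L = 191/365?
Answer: 4380/1337 + 4380*sqrt(2)/1337 ≈ 7.9089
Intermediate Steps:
r = 2*sqrt(2) (r = sqrt(8) = 2*sqrt(2) ≈ 2.8284)
L = 191/365 (L = 191*(1/365) = 191/365 ≈ 0.52329)
t(B, X) = (-1 + B)*(2 + X)
G = -365/1337 (G = -1/(7*191/365) = -1/7*365/191 = -365/1337 ≈ -0.27300)
t(-5, r)*G = (-2 - 2*sqrt(2) + 2*(-5) - 10*sqrt(2))*(-365/1337) = (-2 - 2*sqrt(2) - 10 - 10*sqrt(2))*(-365/1337) = (-12 - 12*sqrt(2))*(-365/1337) = 4380/1337 + 4380*sqrt(2)/1337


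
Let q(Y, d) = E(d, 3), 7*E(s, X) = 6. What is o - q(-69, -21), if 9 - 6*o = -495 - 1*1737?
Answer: 5217/14 ≈ 372.64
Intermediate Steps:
E(s, X) = 6/7 (E(s, X) = (⅐)*6 = 6/7)
o = 747/2 (o = 3/2 - (-495 - 1*1737)/6 = 3/2 - (-495 - 1737)/6 = 3/2 - ⅙*(-2232) = 3/2 + 372 = 747/2 ≈ 373.50)
q(Y, d) = 6/7
o - q(-69, -21) = 747/2 - 1*6/7 = 747/2 - 6/7 = 5217/14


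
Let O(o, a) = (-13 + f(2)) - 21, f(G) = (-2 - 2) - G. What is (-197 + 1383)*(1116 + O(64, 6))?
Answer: 1276136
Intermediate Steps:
f(G) = -4 - G
O(o, a) = -40 (O(o, a) = (-13 + (-4 - 1*2)) - 21 = (-13 + (-4 - 2)) - 21 = (-13 - 6) - 21 = -19 - 21 = -40)
(-197 + 1383)*(1116 + O(64, 6)) = (-197 + 1383)*(1116 - 40) = 1186*1076 = 1276136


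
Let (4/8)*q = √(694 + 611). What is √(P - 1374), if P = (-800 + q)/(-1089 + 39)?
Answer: √(-15139950 - 63*√145)/105 ≈ 37.058*I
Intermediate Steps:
q = 6*√145 (q = 2*√(694 + 611) = 2*√1305 = 2*(3*√145) = 6*√145 ≈ 72.250)
P = 16/21 - √145/175 (P = (-800 + 6*√145)/(-1089 + 39) = (-800 + 6*√145)/(-1050) = (-800 + 6*√145)*(-1/1050) = 16/21 - √145/175 ≈ 0.69310)
√(P - 1374) = √((16/21 - √145/175) - 1374) = √(-28838/21 - √145/175)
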